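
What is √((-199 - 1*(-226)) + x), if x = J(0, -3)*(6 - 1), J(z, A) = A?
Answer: 2*√3 ≈ 3.4641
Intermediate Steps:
x = -15 (x = -3*(6 - 1) = -3*5 = -15)
√((-199 - 1*(-226)) + x) = √((-199 - 1*(-226)) - 15) = √((-199 + 226) - 15) = √(27 - 15) = √12 = 2*√3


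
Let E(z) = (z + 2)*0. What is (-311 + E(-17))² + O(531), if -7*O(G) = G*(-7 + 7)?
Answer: 96721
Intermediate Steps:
E(z) = 0 (E(z) = (2 + z)*0 = 0)
O(G) = 0 (O(G) = -G*(-7 + 7)/7 = -G*0/7 = -⅐*0 = 0)
(-311 + E(-17))² + O(531) = (-311 + 0)² + 0 = (-311)² + 0 = 96721 + 0 = 96721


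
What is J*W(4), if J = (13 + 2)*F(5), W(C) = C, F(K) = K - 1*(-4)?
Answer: 540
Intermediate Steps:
F(K) = 4 + K (F(K) = K + 4 = 4 + K)
J = 135 (J = (13 + 2)*(4 + 5) = 15*9 = 135)
J*W(4) = 135*4 = 540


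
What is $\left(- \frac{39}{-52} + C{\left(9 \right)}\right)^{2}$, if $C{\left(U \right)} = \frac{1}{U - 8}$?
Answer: $\frac{49}{16} \approx 3.0625$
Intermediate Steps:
$C{\left(U \right)} = \frac{1}{-8 + U}$
$\left(- \frac{39}{-52} + C{\left(9 \right)}\right)^{2} = \left(- \frac{39}{-52} + \frac{1}{-8 + 9}\right)^{2} = \left(\left(-39\right) \left(- \frac{1}{52}\right) + 1^{-1}\right)^{2} = \left(\frac{3}{4} + 1\right)^{2} = \left(\frac{7}{4}\right)^{2} = \frac{49}{16}$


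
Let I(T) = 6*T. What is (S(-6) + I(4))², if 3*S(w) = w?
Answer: 484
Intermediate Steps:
S(w) = w/3
(S(-6) + I(4))² = ((⅓)*(-6) + 6*4)² = (-2 + 24)² = 22² = 484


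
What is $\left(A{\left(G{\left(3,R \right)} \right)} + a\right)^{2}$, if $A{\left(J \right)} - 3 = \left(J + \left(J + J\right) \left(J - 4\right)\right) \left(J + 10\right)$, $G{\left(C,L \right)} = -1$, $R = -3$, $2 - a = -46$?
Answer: $17424$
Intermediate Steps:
$a = 48$ ($a = 2 - -46 = 2 + 46 = 48$)
$A{\left(J \right)} = 3 + \left(10 + J\right) \left(J + 2 J \left(-4 + J\right)\right)$ ($A{\left(J \right)} = 3 + \left(J + \left(J + J\right) \left(J - 4\right)\right) \left(J + 10\right) = 3 + \left(J + 2 J \left(-4 + J\right)\right) \left(10 + J\right) = 3 + \left(10 + J\right) \left(J + 2 J \left(-4 + J\right)\right)$)
$\left(A{\left(G{\left(3,R \right)} \right)} + a\right)^{2} = \left(\left(3 - -70 + 2 \left(-1\right)^{3} + 13 \left(-1\right)^{2}\right) + 48\right)^{2} = \left(\left(3 + 70 + 2 \left(-1\right) + 13 \cdot 1\right) + 48\right)^{2} = \left(\left(3 + 70 - 2 + 13\right) + 48\right)^{2} = \left(84 + 48\right)^{2} = 132^{2} = 17424$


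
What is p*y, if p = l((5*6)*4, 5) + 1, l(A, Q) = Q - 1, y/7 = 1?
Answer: 35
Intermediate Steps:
y = 7 (y = 7*1 = 7)
l(A, Q) = -1 + Q
p = 5 (p = (-1 + 5) + 1 = 4 + 1 = 5)
p*y = 5*7 = 35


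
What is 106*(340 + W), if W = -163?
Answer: 18762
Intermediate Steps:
106*(340 + W) = 106*(340 - 163) = 106*177 = 18762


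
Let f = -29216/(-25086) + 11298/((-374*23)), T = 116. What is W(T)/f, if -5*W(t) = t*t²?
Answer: 84206347988928/40131995 ≈ 2.0982e+6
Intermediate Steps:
W(t) = -t³/5 (W(t) = -t*t²/5 = -t³/5)
f = -8026399/53947443 (f = -29216*(-1/25086) + 11298/(-8602) = 14608/12543 + 11298*(-1/8602) = 14608/12543 - 5649/4301 = -8026399/53947443 ≈ -0.14878)
W(T)/f = (-⅕*116³)/(-8026399/53947443) = -⅕*1560896*(-53947443/8026399) = -1560896/5*(-53947443/8026399) = 84206347988928/40131995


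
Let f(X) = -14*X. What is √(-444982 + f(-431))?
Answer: 6*I*√12193 ≈ 662.53*I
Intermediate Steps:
√(-444982 + f(-431)) = √(-444982 - 14*(-431)) = √(-444982 + 6034) = √(-438948) = 6*I*√12193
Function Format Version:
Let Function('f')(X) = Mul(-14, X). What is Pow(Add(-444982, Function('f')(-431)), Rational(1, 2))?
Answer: Mul(6, I, Pow(12193, Rational(1, 2))) ≈ Mul(662.53, I)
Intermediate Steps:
Pow(Add(-444982, Function('f')(-431)), Rational(1, 2)) = Pow(Add(-444982, Mul(-14, -431)), Rational(1, 2)) = Pow(Add(-444982, 6034), Rational(1, 2)) = Pow(-438948, Rational(1, 2)) = Mul(6, I, Pow(12193, Rational(1, 2)))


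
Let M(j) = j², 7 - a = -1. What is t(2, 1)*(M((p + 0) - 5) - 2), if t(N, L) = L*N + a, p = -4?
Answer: 790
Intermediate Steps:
a = 8 (a = 7 - 1*(-1) = 7 + 1 = 8)
t(N, L) = 8 + L*N (t(N, L) = L*N + 8 = 8 + L*N)
t(2, 1)*(M((p + 0) - 5) - 2) = (8 + 1*2)*(((-4 + 0) - 5)² - 2) = (8 + 2)*((-4 - 5)² - 2) = 10*((-9)² - 2) = 10*(81 - 2) = 10*79 = 790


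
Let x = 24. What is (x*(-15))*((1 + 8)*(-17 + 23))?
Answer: -19440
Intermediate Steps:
(x*(-15))*((1 + 8)*(-17 + 23)) = (24*(-15))*((1 + 8)*(-17 + 23)) = -3240*6 = -360*54 = -19440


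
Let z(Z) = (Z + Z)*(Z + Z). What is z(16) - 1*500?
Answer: 524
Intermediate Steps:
z(Z) = 4*Z**2 (z(Z) = (2*Z)*(2*Z) = 4*Z**2)
z(16) - 1*500 = 4*16**2 - 1*500 = 4*256 - 500 = 1024 - 500 = 524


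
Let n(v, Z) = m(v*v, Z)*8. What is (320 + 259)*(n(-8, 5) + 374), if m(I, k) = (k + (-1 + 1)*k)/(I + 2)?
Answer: 2385866/11 ≈ 2.1690e+5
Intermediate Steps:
m(I, k) = k/(2 + I) (m(I, k) = (k + 0*k)/(2 + I) = (k + 0)/(2 + I) = k/(2 + I))
n(v, Z) = 8*Z/(2 + v**2) (n(v, Z) = (Z/(2 + v*v))*8 = (Z/(2 + v**2))*8 = 8*Z/(2 + v**2))
(320 + 259)*(n(-8, 5) + 374) = (320 + 259)*(8*5/(2 + (-8)**2) + 374) = 579*(8*5/(2 + 64) + 374) = 579*(8*5/66 + 374) = 579*(8*5*(1/66) + 374) = 579*(20/33 + 374) = 579*(12362/33) = 2385866/11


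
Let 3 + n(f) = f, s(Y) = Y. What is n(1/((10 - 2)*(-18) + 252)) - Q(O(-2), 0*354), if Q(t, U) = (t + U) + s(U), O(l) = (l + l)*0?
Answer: -323/108 ≈ -2.9907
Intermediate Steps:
O(l) = 0 (O(l) = (2*l)*0 = 0)
n(f) = -3 + f
Q(t, U) = t + 2*U (Q(t, U) = (t + U) + U = (U + t) + U = t + 2*U)
n(1/((10 - 2)*(-18) + 252)) - Q(O(-2), 0*354) = (-3 + 1/((10 - 2)*(-18) + 252)) - (0 + 2*(0*354)) = (-3 + 1/(8*(-18) + 252)) - (0 + 2*0) = (-3 + 1/(-144 + 252)) - (0 + 0) = (-3 + 1/108) - 1*0 = (-3 + 1/108) + 0 = -323/108 + 0 = -323/108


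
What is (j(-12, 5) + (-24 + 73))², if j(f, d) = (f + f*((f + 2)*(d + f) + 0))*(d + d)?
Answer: 71757841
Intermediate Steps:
j(f, d) = 2*d*(f + f*(2 + f)*(d + f)) (j(f, d) = (f + f*((2 + f)*(d + f) + 0))*(2*d) = (f + f*((2 + f)*(d + f)))*(2*d) = (f + f*(2 + f)*(d + f))*(2*d) = 2*d*(f + f*(2 + f)*(d + f)))
(j(-12, 5) + (-24 + 73))² = (2*5*(-12)*(1 + (-12)² + 2*5 + 2*(-12) + 5*(-12)) + (-24 + 73))² = (2*5*(-12)*(1 + 144 + 10 - 24 - 60) + 49)² = (2*5*(-12)*71 + 49)² = (-8520 + 49)² = (-8471)² = 71757841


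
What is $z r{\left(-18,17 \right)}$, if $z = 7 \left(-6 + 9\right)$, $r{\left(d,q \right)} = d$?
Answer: $-378$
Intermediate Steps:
$z = 21$ ($z = 7 \cdot 3 = 21$)
$z r{\left(-18,17 \right)} = 21 \left(-18\right) = -378$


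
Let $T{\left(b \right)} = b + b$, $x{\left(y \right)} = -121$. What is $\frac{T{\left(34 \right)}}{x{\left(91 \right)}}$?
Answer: $- \frac{68}{121} \approx -0.56198$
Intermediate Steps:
$T{\left(b \right)} = 2 b$
$\frac{T{\left(34 \right)}}{x{\left(91 \right)}} = \frac{2 \cdot 34}{-121} = 68 \left(- \frac{1}{121}\right) = - \frac{68}{121}$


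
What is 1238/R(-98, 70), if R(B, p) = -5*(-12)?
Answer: 619/30 ≈ 20.633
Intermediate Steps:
R(B, p) = 60
1238/R(-98, 70) = 1238/60 = 1238*(1/60) = 619/30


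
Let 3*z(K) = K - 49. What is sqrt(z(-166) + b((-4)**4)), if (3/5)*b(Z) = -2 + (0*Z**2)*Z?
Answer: 5*I*sqrt(3) ≈ 8.6602*I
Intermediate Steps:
z(K) = -49/3 + K/3 (z(K) = (K - 49)/3 = (-49 + K)/3 = -49/3 + K/3)
b(Z) = -10/3 (b(Z) = 5*(-2 + (0*Z**2)*Z)/3 = 5*(-2 + 0*Z)/3 = 5*(-2 + 0)/3 = (5/3)*(-2) = -10/3)
sqrt(z(-166) + b((-4)**4)) = sqrt((-49/3 + (1/3)*(-166)) - 10/3) = sqrt((-49/3 - 166/3) - 10/3) = sqrt(-215/3 - 10/3) = sqrt(-75) = 5*I*sqrt(3)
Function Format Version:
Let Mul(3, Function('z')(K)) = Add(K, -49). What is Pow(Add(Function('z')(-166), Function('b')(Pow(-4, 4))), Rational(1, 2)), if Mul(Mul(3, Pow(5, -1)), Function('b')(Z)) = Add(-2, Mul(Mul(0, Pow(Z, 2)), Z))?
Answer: Mul(5, I, Pow(3, Rational(1, 2))) ≈ Mul(8.6602, I)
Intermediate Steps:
Function('z')(K) = Add(Rational(-49, 3), Mul(Rational(1, 3), K)) (Function('z')(K) = Mul(Rational(1, 3), Add(K, -49)) = Mul(Rational(1, 3), Add(-49, K)) = Add(Rational(-49, 3), Mul(Rational(1, 3), K)))
Function('b')(Z) = Rational(-10, 3) (Function('b')(Z) = Mul(Rational(5, 3), Add(-2, Mul(Mul(0, Pow(Z, 2)), Z))) = Mul(Rational(5, 3), Add(-2, Mul(0, Z))) = Mul(Rational(5, 3), Add(-2, 0)) = Mul(Rational(5, 3), -2) = Rational(-10, 3))
Pow(Add(Function('z')(-166), Function('b')(Pow(-4, 4))), Rational(1, 2)) = Pow(Add(Add(Rational(-49, 3), Mul(Rational(1, 3), -166)), Rational(-10, 3)), Rational(1, 2)) = Pow(Add(Add(Rational(-49, 3), Rational(-166, 3)), Rational(-10, 3)), Rational(1, 2)) = Pow(Add(Rational(-215, 3), Rational(-10, 3)), Rational(1, 2)) = Pow(-75, Rational(1, 2)) = Mul(5, I, Pow(3, Rational(1, 2)))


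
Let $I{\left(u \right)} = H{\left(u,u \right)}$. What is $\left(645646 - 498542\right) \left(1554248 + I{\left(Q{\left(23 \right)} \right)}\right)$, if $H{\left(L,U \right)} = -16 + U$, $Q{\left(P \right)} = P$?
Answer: $228637127520$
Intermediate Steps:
$I{\left(u \right)} = -16 + u$
$\left(645646 - 498542\right) \left(1554248 + I{\left(Q{\left(23 \right)} \right)}\right) = \left(645646 - 498542\right) \left(1554248 + \left(-16 + 23\right)\right) = 147104 \left(1554248 + 7\right) = 147104 \cdot 1554255 = 228637127520$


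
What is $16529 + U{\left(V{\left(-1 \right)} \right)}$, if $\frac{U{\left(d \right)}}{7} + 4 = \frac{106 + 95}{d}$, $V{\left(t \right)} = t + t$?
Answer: $\frac{31595}{2} \approx 15798.0$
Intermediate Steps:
$V{\left(t \right)} = 2 t$
$U{\left(d \right)} = -28 + \frac{1407}{d}$ ($U{\left(d \right)} = -28 + 7 \frac{106 + 95}{d} = -28 + 7 \frac{201}{d} = -28 + \frac{1407}{d}$)
$16529 + U{\left(V{\left(-1 \right)} \right)} = 16529 + \left(-28 + \frac{1407}{2 \left(-1\right)}\right) = 16529 + \left(-28 + \frac{1407}{-2}\right) = 16529 + \left(-28 + 1407 \left(- \frac{1}{2}\right)\right) = 16529 - \frac{1463}{2} = \frac{31595}{2}$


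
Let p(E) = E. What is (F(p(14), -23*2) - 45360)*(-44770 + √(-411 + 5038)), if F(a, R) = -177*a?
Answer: 2141707260 - 47838*√4627 ≈ 2.1385e+9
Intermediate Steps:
(F(p(14), -23*2) - 45360)*(-44770 + √(-411 + 5038)) = (-177*14 - 45360)*(-44770 + √(-411 + 5038)) = (-2478 - 45360)*(-44770 + √4627) = -47838*(-44770 + √4627) = 2141707260 - 47838*√4627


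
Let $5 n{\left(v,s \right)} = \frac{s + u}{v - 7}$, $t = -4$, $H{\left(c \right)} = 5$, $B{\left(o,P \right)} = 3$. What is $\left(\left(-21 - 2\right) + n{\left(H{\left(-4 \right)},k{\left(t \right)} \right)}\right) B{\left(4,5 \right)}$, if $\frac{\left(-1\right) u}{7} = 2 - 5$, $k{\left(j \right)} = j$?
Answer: $- \frac{741}{10} \approx -74.1$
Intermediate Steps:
$u = 21$ ($u = - 7 \left(2 - 5\right) = \left(-7\right) \left(-3\right) = 21$)
$n{\left(v,s \right)} = \frac{21 + s}{5 \left(-7 + v\right)}$ ($n{\left(v,s \right)} = \frac{\left(s + 21\right) \frac{1}{v - 7}}{5} = \frac{\left(21 + s\right) \frac{1}{-7 + v}}{5} = \frac{\frac{1}{-7 + v} \left(21 + s\right)}{5} = \frac{21 + s}{5 \left(-7 + v\right)}$)
$\left(\left(-21 - 2\right) + n{\left(H{\left(-4 \right)},k{\left(t \right)} \right)}\right) B{\left(4,5 \right)} = \left(\left(-21 - 2\right) + \frac{21 - 4}{5 \left(-7 + 5\right)}\right) 3 = \left(-23 + \frac{1}{5} \frac{1}{-2} \cdot 17\right) 3 = \left(-23 + \frac{1}{5} \left(- \frac{1}{2}\right) 17\right) 3 = \left(-23 - \frac{17}{10}\right) 3 = \left(- \frac{247}{10}\right) 3 = - \frac{741}{10}$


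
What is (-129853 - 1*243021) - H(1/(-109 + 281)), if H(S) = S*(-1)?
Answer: -64134327/172 ≈ -3.7287e+5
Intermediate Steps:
H(S) = -S
(-129853 - 1*243021) - H(1/(-109 + 281)) = (-129853 - 1*243021) - (-1)/(-109 + 281) = (-129853 - 243021) - (-1)/172 = -372874 - (-1)/172 = -372874 - 1*(-1/172) = -372874 + 1/172 = -64134327/172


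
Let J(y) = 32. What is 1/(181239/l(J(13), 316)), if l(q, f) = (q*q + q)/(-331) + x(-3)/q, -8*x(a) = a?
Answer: -89781/5119155968 ≈ -1.7538e-5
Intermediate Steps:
x(a) = -a/8
l(q, f) = -q/331 - q**2/331 + 3/(8*q) (l(q, f) = (q*q + q)/(-331) + (-1/8*(-3))/q = (q**2 + q)*(-1/331) + 3/(8*q) = (q + q**2)*(-1/331) + 3/(8*q) = (-q/331 - q**2/331) + 3/(8*q) = -q/331 - q**2/331 + 3/(8*q))
1/(181239/l(J(13), 316)) = 1/(181239/(((1/2648)*(993 - 8*32**2*(1 + 32))/32))) = 1/(181239/(((1/2648)*(1/32)*(993 - 8*1024*33)))) = 1/(181239/(((1/2648)*(1/32)*(993 - 270336)))) = 1/(181239/(((1/2648)*(1/32)*(-269343)))) = 1/(181239/(-269343/84736)) = 1/(181239*(-84736/269343)) = 1/(-5119155968/89781) = -89781/5119155968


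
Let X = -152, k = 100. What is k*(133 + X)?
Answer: -1900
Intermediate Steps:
k*(133 + X) = 100*(133 - 152) = 100*(-19) = -1900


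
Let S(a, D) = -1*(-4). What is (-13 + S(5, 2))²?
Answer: 81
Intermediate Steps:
S(a, D) = 4
(-13 + S(5, 2))² = (-13 + 4)² = (-9)² = 81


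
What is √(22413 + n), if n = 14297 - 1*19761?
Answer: √16949 ≈ 130.19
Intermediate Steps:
n = -5464 (n = 14297 - 19761 = -5464)
√(22413 + n) = √(22413 - 5464) = √16949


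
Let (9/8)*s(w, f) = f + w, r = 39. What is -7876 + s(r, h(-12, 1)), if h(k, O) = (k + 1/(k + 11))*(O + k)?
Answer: -69428/9 ≈ -7714.2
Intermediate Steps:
h(k, O) = (O + k)*(k + 1/(11 + k)) (h(k, O) = (k + 1/(11 + k))*(O + k) = (O + k)*(k + 1/(11 + k)))
s(w, f) = 8*f/9 + 8*w/9 (s(w, f) = 8*(f + w)/9 = 8*f/9 + 8*w/9)
-7876 + s(r, h(-12, 1)) = -7876 + (8*((1 - 12 + (-12)³ + 11*(-12)² + 1*(-12)² + 11*1*(-12))/(11 - 12))/9 + (8/9)*39) = -7876 + (8*((1 - 12 - 1728 + 11*144 + 1*144 - 132)/(-1))/9 + 104/3) = -7876 + (8*(-(1 - 12 - 1728 + 1584 + 144 - 132))/9 + 104/3) = -7876 + (8*(-1*(-143))/9 + 104/3) = -7876 + ((8/9)*143 + 104/3) = -7876 + (1144/9 + 104/3) = -7876 + 1456/9 = -69428/9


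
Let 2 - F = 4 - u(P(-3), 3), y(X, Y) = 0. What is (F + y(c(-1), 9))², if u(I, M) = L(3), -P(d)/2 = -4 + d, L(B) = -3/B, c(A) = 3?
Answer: 9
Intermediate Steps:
P(d) = 8 - 2*d (P(d) = -2*(-4 + d) = 8 - 2*d)
u(I, M) = -1 (u(I, M) = -3/3 = -3*⅓ = -1)
F = -3 (F = 2 - (4 - 1*(-1)) = 2 - (4 + 1) = 2 - 1*5 = 2 - 5 = -3)
(F + y(c(-1), 9))² = (-3 + 0)² = (-3)² = 9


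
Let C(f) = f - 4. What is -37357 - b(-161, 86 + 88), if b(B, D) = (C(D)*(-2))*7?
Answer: -34977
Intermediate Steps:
C(f) = -4 + f
b(B, D) = 56 - 14*D (b(B, D) = ((-4 + D)*(-2))*7 = (8 - 2*D)*7 = 56 - 14*D)
-37357 - b(-161, 86 + 88) = -37357 - (56 - 14*(86 + 88)) = -37357 - (56 - 14*174) = -37357 - (56 - 2436) = -37357 - 1*(-2380) = -37357 + 2380 = -34977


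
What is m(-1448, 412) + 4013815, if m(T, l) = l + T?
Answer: 4012779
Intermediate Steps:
m(T, l) = T + l
m(-1448, 412) + 4013815 = (-1448 + 412) + 4013815 = -1036 + 4013815 = 4012779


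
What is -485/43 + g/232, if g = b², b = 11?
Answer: -107317/9976 ≈ -10.758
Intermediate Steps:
g = 121 (g = 11² = 121)
-485/43 + g/232 = -485/43 + 121/232 = -107317/9976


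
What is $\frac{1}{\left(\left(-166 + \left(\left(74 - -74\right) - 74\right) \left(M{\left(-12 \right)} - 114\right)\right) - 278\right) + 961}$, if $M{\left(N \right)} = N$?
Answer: $- \frac{1}{8807} \approx -0.00011355$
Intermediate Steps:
$\frac{1}{\left(\left(-166 + \left(\left(74 - -74\right) - 74\right) \left(M{\left(-12 \right)} - 114\right)\right) - 278\right) + 961} = \frac{1}{\left(\left(-166 + \left(\left(74 - -74\right) - 74\right) \left(-12 - 114\right)\right) - 278\right) + 961} = \frac{1}{\left(\left(-166 + \left(\left(74 + 74\right) - 74\right) \left(-126\right)\right) - 278\right) + 961} = \frac{1}{\left(\left(-166 + \left(148 - 74\right) \left(-126\right)\right) - 278\right) + 961} = \frac{1}{\left(\left(-166 + 74 \left(-126\right)\right) - 278\right) + 961} = \frac{1}{\left(\left(-166 - 9324\right) - 278\right) + 961} = \frac{1}{\left(-9490 - 278\right) + 961} = \frac{1}{-9768 + 961} = \frac{1}{-8807} = - \frac{1}{8807}$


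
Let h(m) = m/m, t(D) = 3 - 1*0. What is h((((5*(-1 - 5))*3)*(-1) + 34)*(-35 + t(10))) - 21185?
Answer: -21184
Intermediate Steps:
t(D) = 3 (t(D) = 3 + 0 = 3)
h(m) = 1
h((((5*(-1 - 5))*3)*(-1) + 34)*(-35 + t(10))) - 21185 = 1 - 21185 = -21184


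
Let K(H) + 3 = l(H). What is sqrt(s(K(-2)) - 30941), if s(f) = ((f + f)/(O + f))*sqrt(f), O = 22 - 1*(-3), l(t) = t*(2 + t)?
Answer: sqrt(-3743861 - 33*I*sqrt(3))/11 ≈ 0.0013427 - 175.9*I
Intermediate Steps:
O = 25 (O = 22 + 3 = 25)
K(H) = -3 + H*(2 + H)
s(f) = 2*f**(3/2)/(25 + f) (s(f) = ((f + f)/(25 + f))*sqrt(f) = ((2*f)/(25 + f))*sqrt(f) = (2*f/(25 + f))*sqrt(f) = 2*f**(3/2)/(25 + f))
sqrt(s(K(-2)) - 30941) = sqrt(2*(-3 - 2*(2 - 2))**(3/2)/(25 + (-3 - 2*(2 - 2))) - 30941) = sqrt(2*(-3 - 2*0)**(3/2)/(25 + (-3 - 2*0)) - 30941) = sqrt(2*(-3 + 0)**(3/2)/(25 + (-3 + 0)) - 30941) = sqrt(2*(-3)**(3/2)/(25 - 3) - 30941) = sqrt(2*(-3*I*sqrt(3))/22 - 30941) = sqrt(2*(-3*I*sqrt(3))*(1/22) - 30941) = sqrt(-3*I*sqrt(3)/11 - 30941) = sqrt(-30941 - 3*I*sqrt(3)/11)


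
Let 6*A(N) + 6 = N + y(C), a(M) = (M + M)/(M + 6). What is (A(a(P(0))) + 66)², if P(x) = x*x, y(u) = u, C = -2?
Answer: 37636/9 ≈ 4181.8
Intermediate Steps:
P(x) = x²
a(M) = 2*M/(6 + M) (a(M) = (2*M)/(6 + M) = 2*M/(6 + M))
A(N) = -4/3 + N/6 (A(N) = -1 + (N - 2)/6 = -1 + (-2 + N)/6 = -1 + (-⅓ + N/6) = -4/3 + N/6)
(A(a(P(0))) + 66)² = ((-4/3 + (2*0²/(6 + 0²))/6) + 66)² = ((-4/3 + (2*0/(6 + 0))/6) + 66)² = ((-4/3 + (2*0/6)/6) + 66)² = ((-4/3 + (2*0*(⅙))/6) + 66)² = ((-4/3 + (⅙)*0) + 66)² = ((-4/3 + 0) + 66)² = (-4/3 + 66)² = (194/3)² = 37636/9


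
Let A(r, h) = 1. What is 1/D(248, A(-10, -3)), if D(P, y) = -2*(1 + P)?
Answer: -1/498 ≈ -0.0020080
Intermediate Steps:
D(P, y) = -2 - 2*P
1/D(248, A(-10, -3)) = 1/(-2 - 2*248) = 1/(-2 - 496) = 1/(-498) = -1/498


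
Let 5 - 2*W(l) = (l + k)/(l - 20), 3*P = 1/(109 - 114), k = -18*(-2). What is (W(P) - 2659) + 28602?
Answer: 1115695/43 ≈ 25946.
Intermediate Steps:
k = 36
P = -1/15 (P = 1/(3*(109 - 114)) = (1/3)/(-5) = (1/3)*(-1/5) = -1/15 ≈ -0.066667)
W(l) = 5/2 - (36 + l)/(2*(-20 + l)) (W(l) = 5/2 - (l + 36)/(2*(l - 20)) = 5/2 - (36 + l)/(2*(-20 + l)))
(W(P) - 2659) + 28602 = (2*(-34 - 1/15)/(-20 - 1/15) - 2659) + 28602 = (2*(-511/15)/(-301/15) - 2659) + 28602 = (2*(-15/301)*(-511/15) - 2659) + 28602 = (146/43 - 2659) + 28602 = -114191/43 + 28602 = 1115695/43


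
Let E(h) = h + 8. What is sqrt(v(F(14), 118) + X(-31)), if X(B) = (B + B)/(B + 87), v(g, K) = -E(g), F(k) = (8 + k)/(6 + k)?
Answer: I*sqrt(50015)/70 ≈ 3.1949*I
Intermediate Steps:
E(h) = 8 + h
F(k) = (8 + k)/(6 + k)
v(g, K) = -8 - g (v(g, K) = -(8 + g) = -8 - g)
X(B) = 2*B/(87 + B) (X(B) = (2*B)/(87 + B) = 2*B/(87 + B))
sqrt(v(F(14), 118) + X(-31)) = sqrt((-8 - (8 + 14)/(6 + 14)) + 2*(-31)/(87 - 31)) = sqrt((-8 - 22/20) + 2*(-31)/56) = sqrt((-8 - 22/20) + 2*(-31)*(1/56)) = sqrt((-8 - 1*11/10) - 31/28) = sqrt((-8 - 11/10) - 31/28) = sqrt(-91/10 - 31/28) = sqrt(-1429/140) = I*sqrt(50015)/70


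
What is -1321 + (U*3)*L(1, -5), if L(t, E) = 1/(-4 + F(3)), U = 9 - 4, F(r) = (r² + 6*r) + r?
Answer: -34331/26 ≈ -1320.4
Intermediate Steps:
F(r) = r² + 7*r
U = 5
L(t, E) = 1/26 (L(t, E) = 1/(-4 + 3*(7 + 3)) = 1/(-4 + 3*10) = 1/(-4 + 30) = 1/26)
-1321 + (U*3)*L(1, -5) = -1321 + (5*3)*(1/26) = -1321 + 15*(1/26) = -1321 + 15/26 = -34331/26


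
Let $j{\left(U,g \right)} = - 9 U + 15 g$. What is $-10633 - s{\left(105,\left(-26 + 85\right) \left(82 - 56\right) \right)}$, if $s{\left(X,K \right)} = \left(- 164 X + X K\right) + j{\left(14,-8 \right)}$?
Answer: $-154237$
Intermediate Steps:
$s{\left(X,K \right)} = -246 - 164 X + K X$ ($s{\left(X,K \right)} = \left(- 164 X + X K\right) + \left(\left(-9\right) 14 + 15 \left(-8\right)\right) = \left(- 164 X + K X\right) - 246 = -246 - 164 X + K X$)
$-10633 - s{\left(105,\left(-26 + 85\right) \left(82 - 56\right) \right)} = -10633 - \left(-246 - 17220 + \left(-26 + 85\right) \left(82 - 56\right) 105\right) = -10633 - \left(-246 - 17220 + 59 \cdot 26 \cdot 105\right) = -10633 - \left(-246 - 17220 + 1534 \cdot 105\right) = -10633 - \left(-246 - 17220 + 161070\right) = -10633 - 143604 = -154237$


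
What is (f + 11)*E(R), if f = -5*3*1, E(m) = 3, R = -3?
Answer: -12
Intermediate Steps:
f = -15 (f = -15*1 = -15)
(f + 11)*E(R) = (-15 + 11)*3 = -4*3 = -12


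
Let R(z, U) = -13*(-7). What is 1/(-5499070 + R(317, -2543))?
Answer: -1/5498979 ≈ -1.8185e-7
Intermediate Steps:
R(z, U) = 91
1/(-5499070 + R(317, -2543)) = 1/(-5499070 + 91) = 1/(-5498979) = -1/5498979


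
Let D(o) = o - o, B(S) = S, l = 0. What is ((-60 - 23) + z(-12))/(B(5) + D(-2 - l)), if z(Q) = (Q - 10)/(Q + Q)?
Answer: -197/12 ≈ -16.417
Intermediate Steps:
z(Q) = (-10 + Q)/(2*Q) (z(Q) = (-10 + Q)/((2*Q)) = (-10 + Q)*(1/(2*Q)) = (-10 + Q)/(2*Q))
D(o) = 0
((-60 - 23) + z(-12))/(B(5) + D(-2 - l)) = ((-60 - 23) + (½)*(-10 - 12)/(-12))/(5 + 0) = (-83 + (½)*(-1/12)*(-22))/5 = (-83 + 11/12)/5 = (⅕)*(-985/12) = -197/12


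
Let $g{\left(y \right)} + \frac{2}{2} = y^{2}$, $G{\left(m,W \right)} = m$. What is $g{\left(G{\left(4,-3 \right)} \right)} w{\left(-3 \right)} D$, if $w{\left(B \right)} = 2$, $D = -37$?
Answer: $-1110$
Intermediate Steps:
$g{\left(y \right)} = -1 + y^{2}$
$g{\left(G{\left(4,-3 \right)} \right)} w{\left(-3 \right)} D = \left(-1 + 4^{2}\right) 2 \left(-37\right) = \left(-1 + 16\right) 2 \left(-37\right) = 15 \cdot 2 \left(-37\right) = 30 \left(-37\right) = -1110$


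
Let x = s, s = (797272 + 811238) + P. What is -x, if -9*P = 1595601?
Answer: -1431221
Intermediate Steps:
P = -177289 (P = -⅑*1595601 = -177289)
s = 1431221 (s = (797272 + 811238) - 177289 = 1608510 - 177289 = 1431221)
x = 1431221
-x = -1*1431221 = -1431221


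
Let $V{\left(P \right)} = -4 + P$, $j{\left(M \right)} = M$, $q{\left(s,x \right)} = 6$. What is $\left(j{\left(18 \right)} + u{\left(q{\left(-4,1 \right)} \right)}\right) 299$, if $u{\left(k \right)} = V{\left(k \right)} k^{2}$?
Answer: $26910$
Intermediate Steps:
$u{\left(k \right)} = k^{2} \left(-4 + k\right)$ ($u{\left(k \right)} = \left(-4 + k\right) k^{2} = k^{2} \left(-4 + k\right)$)
$\left(j{\left(18 \right)} + u{\left(q{\left(-4,1 \right)} \right)}\right) 299 = \left(18 + 6^{2} \left(-4 + 6\right)\right) 299 = \left(18 + 36 \cdot 2\right) 299 = \left(18 + 72\right) 299 = 90 \cdot 299 = 26910$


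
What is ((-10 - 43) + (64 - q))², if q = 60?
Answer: 2401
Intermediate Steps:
((-10 - 43) + (64 - q))² = ((-10 - 43) + (64 - 1*60))² = (-53 + (64 - 60))² = (-53 + 4)² = (-49)² = 2401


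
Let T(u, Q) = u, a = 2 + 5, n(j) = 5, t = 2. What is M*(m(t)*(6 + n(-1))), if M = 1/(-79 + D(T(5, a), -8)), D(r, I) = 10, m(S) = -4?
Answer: 44/69 ≈ 0.63768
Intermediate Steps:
a = 7
M = -1/69 (M = 1/(-79 + 10) = 1/(-69) = -1/69 ≈ -0.014493)
M*(m(t)*(6 + n(-1))) = -(-4)*(6 + 5)/69 = -(-4)*11/69 = -1/69*(-44) = 44/69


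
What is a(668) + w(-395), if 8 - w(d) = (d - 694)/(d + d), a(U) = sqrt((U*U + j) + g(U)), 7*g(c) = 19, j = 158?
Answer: 5231/790 + sqrt(21872851)/7 ≈ 674.74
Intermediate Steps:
g(c) = 19/7 (g(c) = (1/7)*19 = 19/7)
a(U) = sqrt(1125/7 + U**2) (a(U) = sqrt((U*U + 158) + 19/7) = sqrt((U**2 + 158) + 19/7) = sqrt((158 + U**2) + 19/7) = sqrt(1125/7 + U**2))
w(d) = 8 - (-694 + d)/(2*d) (w(d) = 8 - (d - 694)/(d + d) = 8 - (-694 + d)/(2*d))
a(668) + w(-395) = sqrt(7875 + 49*668**2)/7 + (15/2 + 347/(-395)) = sqrt(7875 + 49*446224)/7 + (15/2 + 347*(-1/395)) = sqrt(7875 + 21864976)/7 + (15/2 - 347/395) = sqrt(21872851)/7 + 5231/790 = 5231/790 + sqrt(21872851)/7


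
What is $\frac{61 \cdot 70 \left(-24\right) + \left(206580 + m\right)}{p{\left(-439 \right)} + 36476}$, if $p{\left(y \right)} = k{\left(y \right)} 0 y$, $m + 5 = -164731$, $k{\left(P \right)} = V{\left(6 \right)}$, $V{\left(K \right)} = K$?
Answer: $- \frac{15159}{9119} \approx -1.6624$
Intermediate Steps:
$k{\left(P \right)} = 6$
$m = -164736$ ($m = -5 - 164731 = -164736$)
$p{\left(y \right)} = 0$ ($p{\left(y \right)} = 6 \cdot 0 y = 0 y = 0$)
$\frac{61 \cdot 70 \left(-24\right) + \left(206580 + m\right)}{p{\left(-439 \right)} + 36476} = \frac{61 \cdot 70 \left(-24\right) + \left(206580 - 164736\right)}{0 + 36476} = \frac{4270 \left(-24\right) + 41844}{36476} = \left(-102480 + 41844\right) \frac{1}{36476} = \left(-60636\right) \frac{1}{36476} = - \frac{15159}{9119}$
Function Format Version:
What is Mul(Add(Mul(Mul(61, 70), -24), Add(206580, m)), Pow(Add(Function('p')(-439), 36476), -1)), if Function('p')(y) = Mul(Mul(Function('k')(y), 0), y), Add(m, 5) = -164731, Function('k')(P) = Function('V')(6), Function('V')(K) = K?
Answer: Rational(-15159, 9119) ≈ -1.6624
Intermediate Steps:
Function('k')(P) = 6
m = -164736 (m = Add(-5, -164731) = -164736)
Function('p')(y) = 0 (Function('p')(y) = Mul(Mul(6, 0), y) = Mul(0, y) = 0)
Mul(Add(Mul(Mul(61, 70), -24), Add(206580, m)), Pow(Add(Function('p')(-439), 36476), -1)) = Mul(Add(Mul(Mul(61, 70), -24), Add(206580, -164736)), Pow(Add(0, 36476), -1)) = Mul(Add(Mul(4270, -24), 41844), Pow(36476, -1)) = Mul(Add(-102480, 41844), Rational(1, 36476)) = Mul(-60636, Rational(1, 36476)) = Rational(-15159, 9119)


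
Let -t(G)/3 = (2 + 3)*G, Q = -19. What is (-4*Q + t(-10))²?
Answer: 51076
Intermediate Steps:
t(G) = -15*G (t(G) = -3*(2 + 3)*G = -15*G)
(-4*Q + t(-10))² = (-4*(-19) - 15*(-10))² = (76 + 150)² = 226² = 51076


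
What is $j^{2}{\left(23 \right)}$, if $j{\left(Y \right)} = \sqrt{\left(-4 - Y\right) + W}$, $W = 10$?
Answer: $-17$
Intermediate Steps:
$j{\left(Y \right)} = \sqrt{6 - Y}$ ($j{\left(Y \right)} = \sqrt{\left(-4 - Y\right) + 10} = \sqrt{6 - Y}$)
$j^{2}{\left(23 \right)} = \left(\sqrt{6 - 23}\right)^{2} = \left(\sqrt{-17}\right)^{2} = \left(i \sqrt{17}\right)^{2} = -17$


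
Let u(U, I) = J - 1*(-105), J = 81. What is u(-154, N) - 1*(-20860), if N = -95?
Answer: 21046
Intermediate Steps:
u(U, I) = 186 (u(U, I) = 81 - 1*(-105) = 81 + 105 = 186)
u(-154, N) - 1*(-20860) = 186 - 1*(-20860) = 186 + 20860 = 21046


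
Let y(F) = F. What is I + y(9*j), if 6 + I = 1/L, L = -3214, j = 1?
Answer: 9641/3214 ≈ 2.9997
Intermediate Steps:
I = -19285/3214 (I = -6 + 1/(-3214) = -6 - 1/3214 = -19285/3214 ≈ -6.0003)
I + y(9*j) = -19285/3214 + 9*1 = -19285/3214 + 9 = 9641/3214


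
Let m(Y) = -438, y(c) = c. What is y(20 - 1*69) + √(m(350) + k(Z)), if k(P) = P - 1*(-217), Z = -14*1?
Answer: -49 + I*√235 ≈ -49.0 + 15.33*I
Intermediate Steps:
Z = -14
k(P) = 217 + P (k(P) = P + 217 = 217 + P)
y(20 - 1*69) + √(m(350) + k(Z)) = (20 - 1*69) + √(-438 + (217 - 14)) = (20 - 69) + √(-438 + 203) = -49 + √(-235) = -49 + I*√235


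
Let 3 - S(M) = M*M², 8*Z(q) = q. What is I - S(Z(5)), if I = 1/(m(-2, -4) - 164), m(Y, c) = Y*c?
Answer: -55157/19968 ≈ -2.7623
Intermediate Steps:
Z(q) = q/8
S(M) = 3 - M³ (S(M) = 3 - M*M² = 3 - M³)
I = -1/156 (I = 1/(-2*(-4) - 164) = 1/(8 - 164) = 1/(-156) = -1/156 ≈ -0.0064103)
I - S(Z(5)) = -1/156 - (3 - ((⅛)*5)³) = -1/156 - (3 - (5/8)³) = -1/156 - (3 - 1*125/512) = -1/156 - (3 - 125/512) = -1/156 - 1*1411/512 = -1/156 - 1411/512 = -55157/19968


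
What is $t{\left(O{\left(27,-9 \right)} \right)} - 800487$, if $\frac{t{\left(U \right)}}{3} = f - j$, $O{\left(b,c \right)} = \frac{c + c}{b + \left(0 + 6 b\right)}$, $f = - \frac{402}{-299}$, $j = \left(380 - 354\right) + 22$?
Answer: $- \frac{239387463}{299} \approx -8.0063 \cdot 10^{5}$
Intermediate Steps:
$j = 48$ ($j = 26 + 22 = 48$)
$f = \frac{402}{299}$ ($f = \left(-402\right) \left(- \frac{1}{299}\right) = \frac{402}{299} \approx 1.3445$)
$O{\left(b,c \right)} = \frac{2 c}{7 b}$ ($O{\left(b,c \right)} = \frac{2 c}{b + 6 b} = \frac{2 c}{7 b}$)
$t{\left(U \right)} = - \frac{41850}{299}$ ($t{\left(U \right)} = 3 \left(\frac{402}{299} - 48\right) = 3 \left(- \frac{13950}{299}\right) = - \frac{41850}{299}$)
$t{\left(O{\left(27,-9 \right)} \right)} - 800487 = - \frac{41850}{299} - 800487 = - \frac{239387463}{299}$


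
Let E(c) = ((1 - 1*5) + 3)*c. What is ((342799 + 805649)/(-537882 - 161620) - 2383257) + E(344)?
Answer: -833667407575/349751 ≈ -2.3836e+6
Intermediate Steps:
E(c) = -c (E(c) = ((1 - 5) + 3)*c = (-4 + 3)*c = -c)
((342799 + 805649)/(-537882 - 161620) - 2383257) + E(344) = ((342799 + 805649)/(-537882 - 161620) - 2383257) - 1*344 = (1148448/(-699502) - 2383257) - 344 = (1148448*(-1/699502) - 2383257) - 344 = (-574224/349751 - 2383257) - 344 = -833547093231/349751 - 344 = -833667407575/349751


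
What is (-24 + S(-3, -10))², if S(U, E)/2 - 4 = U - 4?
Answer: 900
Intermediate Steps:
S(U, E) = 2*U (S(U, E) = 8 + 2*(U - 4) = 8 + 2*(-4 + U) = 8 + (-8 + 2*U) = 2*U)
(-24 + S(-3, -10))² = (-24 + 2*(-3))² = (-24 - 6)² = (-30)² = 900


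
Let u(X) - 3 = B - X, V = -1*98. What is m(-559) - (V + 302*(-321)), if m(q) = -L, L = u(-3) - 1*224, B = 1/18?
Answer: 1750643/18 ≈ 97258.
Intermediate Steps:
B = 1/18 ≈ 0.055556
V = -98
u(X) = 55/18 - X (u(X) = 3 + (1/18 - X) = 55/18 - X)
L = -3923/18 (L = (55/18 - 1*(-3)) - 1*224 = (55/18 + 3) - 224 = 109/18 - 224 = -3923/18 ≈ -217.94)
m(q) = 3923/18 (m(q) = -1*(-3923/18) = 3923/18)
m(-559) - (V + 302*(-321)) = 3923/18 - (-98 + 302*(-321)) = 3923/18 - (-98 - 96942) = 3923/18 - 1*(-97040) = 3923/18 + 97040 = 1750643/18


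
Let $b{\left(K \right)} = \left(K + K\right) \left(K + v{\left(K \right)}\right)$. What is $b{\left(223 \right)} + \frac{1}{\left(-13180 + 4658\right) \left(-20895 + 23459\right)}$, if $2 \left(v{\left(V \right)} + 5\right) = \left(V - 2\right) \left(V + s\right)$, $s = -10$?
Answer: $\frac{231494300508855}{21850408} \approx 1.0595 \cdot 10^{7}$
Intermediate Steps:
$v{\left(V \right)} = -5 + \frac{\left(-10 + V\right) \left(-2 + V\right)}{2}$ ($v{\left(V \right)} = -5 + \frac{\left(V - 2\right) \left(V - 10\right)}{2} = -5 + \frac{\left(-2 + V\right) \left(-10 + V\right)}{2} = -5 + \frac{\left(-10 + V\right) \left(-2 + V\right)}{2}$)
$b{\left(K \right)} = 2 K \left(5 + \frac{K^{2}}{2} - 5 K\right)$ ($b{\left(K \right)} = \left(K + K\right) \left(K + \left(5 + \frac{K^{2}}{2} - 6 K\right)\right) = 2 K \left(5 + \frac{K^{2}}{2} - 5 K\right)$)
$b{\left(223 \right)} + \frac{1}{\left(-13180 + 4658\right) \left(-20895 + 23459\right)} = 223 \left(10 + 223^{2} - 2230\right) + \frac{1}{\left(-13180 + 4658\right) \left(-20895 + 23459\right)} = 223 \left(10 + 49729 - 2230\right) + \frac{1}{\left(-8522\right) 2564} = 223 \cdot 47509 + \frac{1}{-21850408} = 10594507 - \frac{1}{21850408} = \frac{231494300508855}{21850408}$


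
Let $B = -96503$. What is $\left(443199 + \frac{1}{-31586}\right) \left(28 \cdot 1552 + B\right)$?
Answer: $- \frac{742598779018811}{31586} \approx -2.351 \cdot 10^{10}$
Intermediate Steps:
$\left(443199 + \frac{1}{-31586}\right) \left(28 \cdot 1552 + B\right) = \left(443199 + \frac{1}{-31586}\right) \left(28 \cdot 1552 - 96503\right) = \left(443199 - \frac{1}{31586}\right) \left(43456 - 96503\right) = \frac{13998883613}{31586} \left(-53047\right) = - \frac{742598779018811}{31586}$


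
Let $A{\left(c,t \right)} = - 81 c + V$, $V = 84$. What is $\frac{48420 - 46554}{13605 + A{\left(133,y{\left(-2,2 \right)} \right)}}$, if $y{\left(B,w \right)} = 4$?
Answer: $\frac{311}{486} \approx 0.63992$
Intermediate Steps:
$A{\left(c,t \right)} = 84 - 81 c$ ($A{\left(c,t \right)} = - 81 c + 84 = 84 - 81 c$)
$\frac{48420 - 46554}{13605 + A{\left(133,y{\left(-2,2 \right)} \right)}} = \frac{48420 - 46554}{13605 + \left(84 - 10773\right)} = \frac{1866}{13605 + \left(84 - 10773\right)} = \frac{1866}{13605 - 10689} = \frac{1866}{2916} = 1866 \cdot \frac{1}{2916} = \frac{311}{486}$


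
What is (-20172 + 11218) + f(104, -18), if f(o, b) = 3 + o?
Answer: -8847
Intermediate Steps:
(-20172 + 11218) + f(104, -18) = (-20172 + 11218) + (3 + 104) = -8954 + 107 = -8847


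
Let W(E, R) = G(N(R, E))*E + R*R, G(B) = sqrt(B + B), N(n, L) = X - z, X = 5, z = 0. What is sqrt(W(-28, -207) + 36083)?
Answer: 2*sqrt(19733 - 7*sqrt(10)) ≈ 280.79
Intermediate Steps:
N(n, L) = 5 (N(n, L) = 5 - 1*0 = 5 + 0 = 5)
G(B) = sqrt(2)*sqrt(B) (G(B) = sqrt(2*B) = sqrt(2)*sqrt(B))
W(E, R) = R**2 + E*sqrt(10) (W(E, R) = (sqrt(2)*sqrt(5))*E + R*R = sqrt(10)*E + R**2 = E*sqrt(10) + R**2 = R**2 + E*sqrt(10))
sqrt(W(-28, -207) + 36083) = sqrt(((-207)**2 - 28*sqrt(10)) + 36083) = sqrt((42849 - 28*sqrt(10)) + 36083) = sqrt(78932 - 28*sqrt(10))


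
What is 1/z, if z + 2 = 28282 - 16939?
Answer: 1/11341 ≈ 8.8176e-5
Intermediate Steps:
z = 11341 (z = -2 + (28282 - 16939) = -2 + 11343 = 11341)
1/z = 1/11341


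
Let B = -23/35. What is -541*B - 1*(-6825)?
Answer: 251318/35 ≈ 7180.5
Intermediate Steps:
B = -23/35 (B = -23*1/35 = -23/35 ≈ -0.65714)
-541*B - 1*(-6825) = -541*(-23/35) - 1*(-6825) = 12443/35 + 6825 = 251318/35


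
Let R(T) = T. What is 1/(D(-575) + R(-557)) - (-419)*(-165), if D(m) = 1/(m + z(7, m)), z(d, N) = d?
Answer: -21872724463/316377 ≈ -69135.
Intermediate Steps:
D(m) = 1/(7 + m) (D(m) = 1/(m + 7) = 1/(7 + m))
1/(D(-575) + R(-557)) - (-419)*(-165) = 1/(1/(7 - 575) - 557) - (-419)*(-165) = 1/(1/(-568) - 557) - 1*69135 = 1/(-1/568 - 557) - 69135 = 1/(-316377/568) - 69135 = -568/316377 - 69135 = -21872724463/316377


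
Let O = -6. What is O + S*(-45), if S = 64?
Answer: -2886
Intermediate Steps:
O + S*(-45) = -6 + 64*(-45) = -6 - 2880 = -2886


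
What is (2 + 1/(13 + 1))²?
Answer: 841/196 ≈ 4.2908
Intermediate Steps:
(2 + 1/(13 + 1))² = (2 + 1/14)² = (29/14)² = 841/196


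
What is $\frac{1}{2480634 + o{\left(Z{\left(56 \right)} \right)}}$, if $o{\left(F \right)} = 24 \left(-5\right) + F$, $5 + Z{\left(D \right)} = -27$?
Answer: $\frac{1}{2480482} \approx 4.0315 \cdot 10^{-7}$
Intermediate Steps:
$Z{\left(D \right)} = -32$ ($Z{\left(D \right)} = -5 - 27 = -32$)
$o{\left(F \right)} = -120 + F$
$\frac{1}{2480634 + o{\left(Z{\left(56 \right)} \right)}} = \frac{1}{2480634 - 152} = \frac{1}{2480482}$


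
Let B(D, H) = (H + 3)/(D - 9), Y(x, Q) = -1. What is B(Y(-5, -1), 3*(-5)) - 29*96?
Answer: -13914/5 ≈ -2782.8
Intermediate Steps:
B(D, H) = (3 + H)/(-9 + D)
B(Y(-5, -1), 3*(-5)) - 29*96 = (3 + 3*(-5))/(-9 - 1) - 29*96 = (3 - 15)/(-10) - 2784 = -⅒*(-12) - 2784 = 6/5 - 2784 = -13914/5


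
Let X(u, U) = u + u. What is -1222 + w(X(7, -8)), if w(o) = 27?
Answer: -1195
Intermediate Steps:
X(u, U) = 2*u
-1222 + w(X(7, -8)) = -1222 + 27 = -1195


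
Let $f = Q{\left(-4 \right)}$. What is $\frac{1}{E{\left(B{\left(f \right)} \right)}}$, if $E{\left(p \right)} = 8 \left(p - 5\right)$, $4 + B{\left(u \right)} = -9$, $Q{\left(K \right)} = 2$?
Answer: $- \frac{1}{144} \approx -0.0069444$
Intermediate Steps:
$f = 2$
$B{\left(u \right)} = -13$ ($B{\left(u \right)} = -4 - 9 = -13$)
$E{\left(p \right)} = -40 + 8 p$ ($E{\left(p \right)} = 8 \left(-5 + p\right) = -40 + 8 p$)
$\frac{1}{E{\left(B{\left(f \right)} \right)}} = \frac{1}{-40 + 8 \left(-13\right)} = \frac{1}{-40 - 104} = \frac{1}{-144} = - \frac{1}{144}$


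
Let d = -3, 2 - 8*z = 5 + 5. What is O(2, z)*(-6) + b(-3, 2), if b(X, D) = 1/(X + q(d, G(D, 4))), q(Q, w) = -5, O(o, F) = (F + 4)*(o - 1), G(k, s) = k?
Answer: -145/8 ≈ -18.125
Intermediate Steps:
z = -1 (z = ¼ - (5 + 5)/8 = ¼ - ⅛*10 = ¼ - 5/4 = -1)
O(o, F) = (-1 + o)*(4 + F) (O(o, F) = (4 + F)*(-1 + o) = (-1 + o)*(4 + F))
b(X, D) = 1/(-5 + X) (b(X, D) = 1/(X - 5) = 1/(-5 + X))
O(2, z)*(-6) + b(-3, 2) = (-4 - 1*(-1) + 4*2 - 1*2)*(-6) + 1/(-5 - 3) = (-4 + 1 + 8 - 2)*(-6) + 1/(-8) = 3*(-6) - ⅛ = -18 - ⅛ = -145/8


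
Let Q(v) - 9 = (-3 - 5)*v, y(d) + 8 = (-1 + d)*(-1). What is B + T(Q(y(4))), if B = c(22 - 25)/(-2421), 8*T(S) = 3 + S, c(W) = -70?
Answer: 60665/4842 ≈ 12.529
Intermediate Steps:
y(d) = -7 - d (y(d) = -8 + (-1 + d)*(-1) = -8 + (1 - d) = -7 - d)
Q(v) = 9 - 8*v (Q(v) = 9 + (-3 - 5)*v = 9 - 8*v)
T(S) = 3/8 + S/8 (T(S) = (3 + S)/8 = 3/8 + S/8)
B = 70/2421 (B = -70/(-2421) = -70*(-1/2421) = 70/2421 ≈ 0.028914)
B + T(Q(y(4))) = 70/2421 + (3/8 + (9 - 8*(-7 - 1*4))/8) = 70/2421 + (3/8 + (9 - 8*(-7 - 4))/8) = 70/2421 + (3/8 + (9 - 8*(-11))/8) = 70/2421 + (3/8 + (9 + 88)/8) = 70/2421 + (3/8 + (⅛)*97) = 70/2421 + (3/8 + 97/8) = 70/2421 + 25/2 = 60665/4842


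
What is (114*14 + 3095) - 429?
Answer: 4262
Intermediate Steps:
(114*14 + 3095) - 429 = (1596 + 3095) - 429 = 4691 - 429 = 4262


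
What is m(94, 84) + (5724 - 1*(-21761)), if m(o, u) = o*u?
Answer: 35381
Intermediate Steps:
m(94, 84) + (5724 - 1*(-21761)) = 94*84 + (5724 - 1*(-21761)) = 7896 + (5724 + 21761) = 7896 + 27485 = 35381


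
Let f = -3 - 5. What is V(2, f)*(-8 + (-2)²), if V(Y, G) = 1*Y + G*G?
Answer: -264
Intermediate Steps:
f = -8
V(Y, G) = Y + G²
V(2, f)*(-8 + (-2)²) = (2 + (-8)²)*(-8 + (-2)²) = (2 + 64)*(-8 + 4) = 66*(-4) = -264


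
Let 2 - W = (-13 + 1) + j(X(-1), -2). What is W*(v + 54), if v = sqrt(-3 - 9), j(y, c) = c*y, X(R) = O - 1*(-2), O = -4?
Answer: 540 + 20*I*sqrt(3) ≈ 540.0 + 34.641*I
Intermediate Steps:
X(R) = -2 (X(R) = -4 - 1*(-2) = -4 + 2 = -2)
v = 2*I*sqrt(3) (v = sqrt(-12) = 2*I*sqrt(3) ≈ 3.4641*I)
W = 10 (W = 2 - ((-13 + 1) - 2*(-2)) = 2 - (-12 + 4) = 2 - 1*(-8) = 2 + 8 = 10)
W*(v + 54) = 10*(2*I*sqrt(3) + 54) = 10*(54 + 2*I*sqrt(3)) = 540 + 20*I*sqrt(3)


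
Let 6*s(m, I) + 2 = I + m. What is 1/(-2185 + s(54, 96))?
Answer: -3/6481 ≈ -0.00046289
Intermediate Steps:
s(m, I) = -⅓ + I/6 + m/6 (s(m, I) = -⅓ + (I + m)/6 = -⅓ + (I/6 + m/6) = -⅓ + I/6 + m/6)
1/(-2185 + s(54, 96)) = 1/(-2185 + (-⅓ + (⅙)*96 + (⅙)*54)) = 1/(-2185 + (-⅓ + 16 + 9)) = 1/(-2185 + 74/3) = 1/(-6481/3) = -3/6481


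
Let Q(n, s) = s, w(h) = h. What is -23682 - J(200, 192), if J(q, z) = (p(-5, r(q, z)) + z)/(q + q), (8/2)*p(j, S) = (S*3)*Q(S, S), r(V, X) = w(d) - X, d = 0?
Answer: -118758/5 ≈ -23752.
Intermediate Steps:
r(V, X) = -X (r(V, X) = 0 - X = -X)
p(j, S) = 3*S**2/4 (p(j, S) = ((S*3)*S)/4 = ((3*S)*S)/4 = (3*S**2)/4 = 3*S**2/4)
J(q, z) = (z + 3*z**2/4)/(2*q) (J(q, z) = (3*(-z)**2/4 + z)/(q + q) = (3*z**2/4 + z)/((2*q)) = (z + 3*z**2/4)*(1/(2*q)) = (z + 3*z**2/4)/(2*q))
-23682 - J(200, 192) = -23682 - 192*(4 + 3*192)/(8*200) = -23682 - 192*(4 + 576)/(8*200) = -23682 - 192*580/(8*200) = -23682 - 1*348/5 = -23682 - 348/5 = -118758/5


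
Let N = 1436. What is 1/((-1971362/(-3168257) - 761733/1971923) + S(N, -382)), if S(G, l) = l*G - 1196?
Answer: -6247558848211/3434581507678141083 ≈ -1.8190e-6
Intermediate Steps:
S(G, l) = -1196 + G*l (S(G, l) = G*l - 1196 = -1196 + G*l)
1/((-1971362/(-3168257) - 761733/1971923) + S(N, -382)) = 1/((-1971362/(-3168257) - 761733/1971923) + (-1196 + 1436*(-382))) = 1/((-1971362*(-1/3168257) - 761733*1/1971923) + (-1196 - 548552)) = 1/((1971362/3168257 - 761733/1971923) - 549748) = 1/(1474008159745/6247558848211 - 549748) = 1/(-3434581507678141083/6247558848211) = -6247558848211/3434581507678141083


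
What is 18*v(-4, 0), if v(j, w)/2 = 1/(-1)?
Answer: -36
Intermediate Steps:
v(j, w) = -2 (v(j, w) = 2/(-1) = 2*(-1) = -2)
18*v(-4, 0) = 18*(-2) = -36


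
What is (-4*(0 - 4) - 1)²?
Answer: 225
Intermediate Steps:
(-4*(0 - 4) - 1)² = (-4*(-4) - 1)² = (16 - 1)² = 15² = 225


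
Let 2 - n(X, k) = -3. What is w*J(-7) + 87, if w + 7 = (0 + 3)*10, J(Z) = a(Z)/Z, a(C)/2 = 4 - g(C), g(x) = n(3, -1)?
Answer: 655/7 ≈ 93.571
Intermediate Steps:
n(X, k) = 5 (n(X, k) = 2 - 1*(-3) = 2 + 3 = 5)
g(x) = 5
a(C) = -2 (a(C) = 2*(4 - 1*5) = 2*(4 - 5) = 2*(-1) = -2)
J(Z) = -2/Z
w = 23 (w = -7 + (0 + 3)*10 = -7 + 3*10 = -7 + 30 = 23)
w*J(-7) + 87 = 23*(-2/(-7)) + 87 = 23*(-2*(-1/7)) + 87 = 23*(2/7) + 87 = 46/7 + 87 = 655/7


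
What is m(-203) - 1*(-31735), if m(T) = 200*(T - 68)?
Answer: -22465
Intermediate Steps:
m(T) = -13600 + 200*T (m(T) = 200*(-68 + T) = -13600 + 200*T)
m(-203) - 1*(-31735) = (-13600 + 200*(-203)) - 1*(-31735) = (-13600 - 40600) + 31735 = -54200 + 31735 = -22465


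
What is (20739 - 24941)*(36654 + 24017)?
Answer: -254939542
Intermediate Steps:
(20739 - 24941)*(36654 + 24017) = -4202*60671 = -254939542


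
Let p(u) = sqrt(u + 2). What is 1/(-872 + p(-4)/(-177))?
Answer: -13659444/11911035169 + 177*I*sqrt(2)/23822070338 ≈ -0.0011468 + 1.0508e-8*I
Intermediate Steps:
p(u) = sqrt(2 + u)
1/(-872 + p(-4)/(-177)) = 1/(-872 + sqrt(2 - 4)/(-177)) = 1/(-872 + sqrt(-2)*(-1/177)) = 1/(-872 + (I*sqrt(2))*(-1/177)) = 1/(-872 - I*sqrt(2)/177)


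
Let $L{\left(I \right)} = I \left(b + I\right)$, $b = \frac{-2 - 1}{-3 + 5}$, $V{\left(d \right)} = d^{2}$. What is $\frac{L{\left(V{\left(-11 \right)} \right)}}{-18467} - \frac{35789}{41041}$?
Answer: $- \frac{192976585}{116600638} \approx -1.655$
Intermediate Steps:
$b = - \frac{3}{2} \approx -1.5$
$L{\left(I \right)} = I \left(- \frac{3}{2} + I\right)$
$\frac{L{\left(V{\left(-11 \right)} \right)}}{-18467} - \frac{35789}{41041} = \frac{\frac{1}{2} \left(-11\right)^{2} \left(-3 + 2 \left(-11\right)^{2}\right)}{-18467} - \frac{35789}{41041} = \frac{1}{2} \cdot 121 \left(-3 + 2 \cdot 121\right) \left(- \frac{1}{18467}\right) - \frac{2753}{3157} = \frac{1}{2} \cdot 121 \left(-3 + 242\right) \left(- \frac{1}{18467}\right) - \frac{2753}{3157} = \frac{1}{2} \cdot 121 \cdot 239 \left(- \frac{1}{18467}\right) - \frac{2753}{3157} = \frac{28919}{2} \left(- \frac{1}{18467}\right) - \frac{2753}{3157} = - \frac{28919}{36934} - \frac{2753}{3157} = - \frac{192976585}{116600638}$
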